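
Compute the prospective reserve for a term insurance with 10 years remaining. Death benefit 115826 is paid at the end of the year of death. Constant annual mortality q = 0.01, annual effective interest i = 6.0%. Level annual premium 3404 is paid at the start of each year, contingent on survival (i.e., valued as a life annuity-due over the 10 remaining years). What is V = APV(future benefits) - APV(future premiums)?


v = 1/(1+i) = 0.943396
APV(future benefits) per unit = sum_{k=0}^{9} k_p_x * q * v^(k+1) = 0.070714
APV(future benefits) = 115826 * 0.070714 = 8190.516
Life annuity-due factor ä_{x:10} = sum_{k=0}^{9} k_p_x * v^k = 7.495681
APV(future premiums) = 3404 * 7.495681 = 25515.2966
V = 8190.516 - 25515.2966
= -17324.7806


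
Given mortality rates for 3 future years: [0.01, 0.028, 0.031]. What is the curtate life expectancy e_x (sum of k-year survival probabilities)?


e_x = sum_{k=1}^{n} k_p_x
k_p_x values:
  1_p_x = 0.99
  2_p_x = 0.96228
  3_p_x = 0.932449
e_x = 2.8847


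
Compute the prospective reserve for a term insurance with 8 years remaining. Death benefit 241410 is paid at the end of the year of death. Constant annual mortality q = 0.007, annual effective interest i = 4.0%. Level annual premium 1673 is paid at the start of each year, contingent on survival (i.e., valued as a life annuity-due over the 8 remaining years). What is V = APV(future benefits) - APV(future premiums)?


v = 1/(1+i) = 0.961538
APV(future benefits) per unit = sum_{k=0}^{7} k_p_x * q * v^(k+1) = 0.046057
APV(future benefits) = 241410 * 0.046057 = 11118.6202
Life annuity-due factor ä_{x:8} = sum_{k=0}^{7} k_p_x * v^k = 6.842754
APV(future premiums) = 1673 * 6.842754 = 11447.9277
V = 11118.6202 - 11447.9277
= -329.3075


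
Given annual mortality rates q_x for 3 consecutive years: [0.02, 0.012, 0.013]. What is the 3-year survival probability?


p_k = 1 - q_k for each year
Survival = product of (1 - q_k)
= 0.98 * 0.988 * 0.987
= 0.9557


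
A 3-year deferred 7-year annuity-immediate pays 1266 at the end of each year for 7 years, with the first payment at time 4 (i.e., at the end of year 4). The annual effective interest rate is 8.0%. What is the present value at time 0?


PV at time 3 of the 7-year annuity-immediate:
a_n = 1266 * (1-(1+0.08)^(-7))/0.08 = 6591.2645
Discount back 3 years to time 0:
PV = 6591.2645 * (1+0.08)^(-3)
= 6591.2645 * 0.793832
= 5232.3583


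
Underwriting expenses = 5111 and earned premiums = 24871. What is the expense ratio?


Expense ratio = expenses / premiums
= 5111 / 24871
= 0.2055


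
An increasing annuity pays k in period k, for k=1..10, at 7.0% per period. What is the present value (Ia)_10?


(Ia)_n = sum_{k=1}^{n} k * v^k, v = 1/(1+i)
v = 0.934579
Sum computed term by term:
(Ia)_10 = 34.7391


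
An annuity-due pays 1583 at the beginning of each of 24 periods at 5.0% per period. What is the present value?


PV_due = PMT * (1-(1+i)^(-n))/i * (1+i)
PV_immediate = 21843.25
PV_due = 21843.25 * 1.05
= 22935.4125


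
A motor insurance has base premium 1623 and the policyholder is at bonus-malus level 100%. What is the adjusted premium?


adjusted = base * BM_level / 100
= 1623 * 100 / 100
= 1623 * 1.0
= 1623.0


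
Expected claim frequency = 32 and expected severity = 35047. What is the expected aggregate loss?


E[S] = E[N] * E[X]
= 32 * 35047
= 1.1215e+06


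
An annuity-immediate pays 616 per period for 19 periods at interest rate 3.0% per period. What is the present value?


PV = PMT * (1 - (1+i)^(-n)) / i
= 616 * (1 - (1+0.03)^(-19)) / 0.03
= 616 * (1 - 0.570286) / 0.03
= 616 * 14.323799
= 8823.4602


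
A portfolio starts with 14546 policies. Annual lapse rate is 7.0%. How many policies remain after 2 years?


remaining = initial * (1 - lapse)^years
= 14546 * (1 - 0.07)^2
= 14546 * 0.8649
= 12580.8354


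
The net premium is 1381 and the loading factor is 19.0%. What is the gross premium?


Gross = net * (1 + loading)
= 1381 * (1 + 0.19)
= 1381 * 1.19
= 1643.39


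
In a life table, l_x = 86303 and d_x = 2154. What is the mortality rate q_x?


q_x = d_x / l_x
= 2154 / 86303
= 0.025


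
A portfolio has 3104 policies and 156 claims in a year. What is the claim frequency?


frequency = claims / policies
= 156 / 3104
= 0.0503


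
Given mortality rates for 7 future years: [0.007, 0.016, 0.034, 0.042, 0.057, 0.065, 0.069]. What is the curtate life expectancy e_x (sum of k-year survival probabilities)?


e_x = sum_{k=1}^{n} k_p_x
k_p_x values:
  1_p_x = 0.993
  2_p_x = 0.977112
  3_p_x = 0.94389
  4_p_x = 0.904247
  5_p_x = 0.852705
  6_p_x = 0.797279
  7_p_x = 0.742267
e_x = 6.2105


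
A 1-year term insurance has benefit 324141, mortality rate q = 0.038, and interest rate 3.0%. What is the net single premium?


NSP = benefit * q * v
v = 1/(1+i) = 0.970874
NSP = 324141 * 0.038 * 0.970874
= 11958.6


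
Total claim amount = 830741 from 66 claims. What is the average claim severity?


severity = total / number
= 830741 / 66
= 12586.9848


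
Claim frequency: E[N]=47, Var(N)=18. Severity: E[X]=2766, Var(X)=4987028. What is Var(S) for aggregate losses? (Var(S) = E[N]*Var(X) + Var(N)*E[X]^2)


Var(S) = E[N]*Var(X) + Var(N)*E[X]^2
= 47*4987028 + 18*2766^2
= 234390316 + 137713608
= 3.7210e+08


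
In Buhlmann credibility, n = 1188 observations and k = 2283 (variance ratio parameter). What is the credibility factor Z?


Z = n / (n + k)
= 1188 / (1188 + 2283)
= 1188 / 3471
= 0.3423


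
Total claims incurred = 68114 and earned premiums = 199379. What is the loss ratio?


Loss ratio = claims / premiums
= 68114 / 199379
= 0.3416


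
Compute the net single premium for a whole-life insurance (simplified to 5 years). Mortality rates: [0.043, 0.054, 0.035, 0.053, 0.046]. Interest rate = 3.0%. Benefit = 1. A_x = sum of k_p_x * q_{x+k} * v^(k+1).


v = 0.970874
Year 0: k_p_x=1.0, q=0.043, term=0.041748
Year 1: k_p_x=0.957, q=0.054, term=0.048711
Year 2: k_p_x=0.905322, q=0.035, term=0.028997
Year 3: k_p_x=0.873636, q=0.053, term=0.041139
Year 4: k_p_x=0.827333, q=0.046, term=0.032829
A_x = 0.1934


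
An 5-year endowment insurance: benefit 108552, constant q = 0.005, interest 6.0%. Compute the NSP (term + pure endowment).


Term component = 2264.874
Pure endowment = 5_p_x * v^5 * benefit = 0.975249 * 0.747258 * 108552 = 79108.6379
NSP = 81373.5119


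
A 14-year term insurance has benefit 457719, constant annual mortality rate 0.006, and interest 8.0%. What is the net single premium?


NSP = benefit * sum_{k=0}^{n-1} k_p_x * q * v^(k+1)
With constant q=0.006, v=0.925926
Sum = 0.047934
NSP = 457719 * 0.047934
= 21940.1323


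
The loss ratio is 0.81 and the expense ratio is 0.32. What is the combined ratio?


Combined ratio = loss ratio + expense ratio
= 0.81 + 0.32
= 1.13


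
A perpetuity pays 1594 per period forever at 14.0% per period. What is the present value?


PV = PMT / i
= 1594 / 0.14
= 11385.7143


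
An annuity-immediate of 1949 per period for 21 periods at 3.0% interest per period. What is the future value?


FV = PMT * ((1+i)^n - 1) / i
= 1949 * ((1.03)^21 - 1) / 0.03
= 1949 * (1.860295 - 1) / 0.03
= 55890.4707


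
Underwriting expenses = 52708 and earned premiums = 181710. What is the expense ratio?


Expense ratio = expenses / premiums
= 52708 / 181710
= 0.2901


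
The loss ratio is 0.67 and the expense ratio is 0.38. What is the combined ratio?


Combined ratio = loss ratio + expense ratio
= 0.67 + 0.38
= 1.05


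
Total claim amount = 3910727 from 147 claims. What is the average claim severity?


severity = total / number
= 3910727 / 147
= 26603.585


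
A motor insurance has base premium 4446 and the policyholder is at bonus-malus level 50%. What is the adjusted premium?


adjusted = base * BM_level / 100
= 4446 * 50 / 100
= 4446 * 0.5
= 2223.0


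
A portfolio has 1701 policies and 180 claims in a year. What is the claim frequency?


frequency = claims / policies
= 180 / 1701
= 0.1058


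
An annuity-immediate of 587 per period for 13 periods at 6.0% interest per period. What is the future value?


FV = PMT * ((1+i)^n - 1) / i
= 587 * ((1.06)^13 - 1) / 0.06
= 587 * (2.132928 - 1) / 0.06
= 11083.8148


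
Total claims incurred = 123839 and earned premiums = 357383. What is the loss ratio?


Loss ratio = claims / premiums
= 123839 / 357383
= 0.3465


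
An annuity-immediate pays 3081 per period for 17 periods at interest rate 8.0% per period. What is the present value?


PV = PMT * (1 - (1+i)^(-n)) / i
= 3081 * (1 - (1+0.08)^(-17)) / 0.08
= 3081 * (1 - 0.270269) / 0.08
= 3081 * 9.121638
= 28103.767


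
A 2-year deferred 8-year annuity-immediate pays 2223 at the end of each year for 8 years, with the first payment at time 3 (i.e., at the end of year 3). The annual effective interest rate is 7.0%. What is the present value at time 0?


PV at time 2 of the 8-year annuity-immediate:
a_n = 2223 * (1-(1+0.07)^(-8))/0.07 = 13274.1966
Discount back 2 years to time 0:
PV = 13274.1966 * (1+0.07)^(-2)
= 13274.1966 * 0.873439
= 11594.1974


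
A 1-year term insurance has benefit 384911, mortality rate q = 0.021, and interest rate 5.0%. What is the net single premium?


NSP = benefit * q * v
v = 1/(1+i) = 0.952381
NSP = 384911 * 0.021 * 0.952381
= 7698.22


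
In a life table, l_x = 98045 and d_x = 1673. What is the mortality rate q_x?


q_x = d_x / l_x
= 1673 / 98045
= 0.0171


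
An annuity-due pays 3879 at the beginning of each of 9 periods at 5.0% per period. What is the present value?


PV_due = PMT * (1-(1+i)^(-n))/i * (1+i)
PV_immediate = 27571.2403
PV_due = 27571.2403 * 1.05
= 28949.8023


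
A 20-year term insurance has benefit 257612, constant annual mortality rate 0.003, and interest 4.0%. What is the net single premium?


NSP = benefit * sum_{k=0}^{n-1} k_p_x * q * v^(k+1)
With constant q=0.003, v=0.961538
Sum = 0.039783
NSP = 257612 * 0.039783
= 10248.699


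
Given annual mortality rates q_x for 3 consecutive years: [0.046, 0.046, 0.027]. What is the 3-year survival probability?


p_k = 1 - q_k for each year
Survival = product of (1 - q_k)
= 0.954 * 0.954 * 0.973
= 0.8855


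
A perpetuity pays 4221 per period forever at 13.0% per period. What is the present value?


PV = PMT / i
= 4221 / 0.13
= 32469.2308


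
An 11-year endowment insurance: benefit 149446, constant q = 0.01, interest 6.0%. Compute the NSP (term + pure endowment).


Term component = 11279.906
Pure endowment = 11_p_x * v^11 * benefit = 0.895338 * 0.526788 * 149446 = 70486.6577
NSP = 81766.5638


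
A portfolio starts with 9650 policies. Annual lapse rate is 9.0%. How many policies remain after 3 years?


remaining = initial * (1 - lapse)^years
= 9650 * (1 - 0.09)^3
= 9650 * 0.753571
= 7271.9602


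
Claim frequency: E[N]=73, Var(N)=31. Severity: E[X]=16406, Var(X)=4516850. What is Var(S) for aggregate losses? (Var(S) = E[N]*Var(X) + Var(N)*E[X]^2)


Var(S) = E[N]*Var(X) + Var(N)*E[X]^2
= 73*4516850 + 31*16406^2
= 329730050 + 8343861916
= 8.6736e+09


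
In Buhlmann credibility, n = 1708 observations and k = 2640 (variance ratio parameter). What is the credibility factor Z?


Z = n / (n + k)
= 1708 / (1708 + 2640)
= 1708 / 4348
= 0.3928


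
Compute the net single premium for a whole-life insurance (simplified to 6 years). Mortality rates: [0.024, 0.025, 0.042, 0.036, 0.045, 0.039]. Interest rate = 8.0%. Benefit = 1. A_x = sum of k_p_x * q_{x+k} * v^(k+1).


v = 0.925926
Year 0: k_p_x=1.0, q=0.024, term=0.022222
Year 1: k_p_x=0.976, q=0.025, term=0.020919
Year 2: k_p_x=0.9516, q=0.042, term=0.031727
Year 3: k_p_x=0.911633, q=0.036, term=0.024123
Year 4: k_p_x=0.878814, q=0.045, term=0.026915
Year 5: k_p_x=0.839267, q=0.039, term=0.020626
A_x = 0.1465


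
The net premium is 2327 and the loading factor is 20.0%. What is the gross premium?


Gross = net * (1 + loading)
= 2327 * (1 + 0.2)
= 2327 * 1.2
= 2792.4


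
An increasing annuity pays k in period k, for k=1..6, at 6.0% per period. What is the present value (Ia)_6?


(Ia)_n = sum_{k=1}^{n} k * v^k, v = 1/(1+i)
v = 0.943396
Sum computed term by term:
(Ia)_6 = 16.3767


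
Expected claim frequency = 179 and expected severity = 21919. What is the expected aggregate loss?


E[S] = E[N] * E[X]
= 179 * 21919
= 3.9235e+06


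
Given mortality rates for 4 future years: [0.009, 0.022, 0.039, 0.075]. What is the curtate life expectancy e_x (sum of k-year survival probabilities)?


e_x = sum_{k=1}^{n} k_p_x
k_p_x values:
  1_p_x = 0.991
  2_p_x = 0.969198
  3_p_x = 0.931399
  4_p_x = 0.861544
e_x = 3.7531


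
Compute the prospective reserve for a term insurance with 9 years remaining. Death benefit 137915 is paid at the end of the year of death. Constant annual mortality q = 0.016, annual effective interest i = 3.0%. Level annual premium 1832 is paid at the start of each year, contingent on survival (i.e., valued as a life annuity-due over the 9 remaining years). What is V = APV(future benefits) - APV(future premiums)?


v = 1/(1+i) = 0.970874
APV(future benefits) per unit = sum_{k=0}^{8} k_p_x * q * v^(k+1) = 0.117267
APV(future benefits) = 137915 * 0.117267 = 16172.8219
Life annuity-due factor ä_{x:9} = sum_{k=0}^{8} k_p_x * v^k = 7.549037
APV(future premiums) = 1832 * 7.549037 = 13829.8354
V = 16172.8219 - 13829.8354
= 2342.9865


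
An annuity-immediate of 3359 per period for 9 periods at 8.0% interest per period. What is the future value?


FV = PMT * ((1+i)^n - 1) / i
= 3359 * ((1.08)^9 - 1) / 0.08
= 3359 * (1.999005 - 1) / 0.08
= 41945.7068


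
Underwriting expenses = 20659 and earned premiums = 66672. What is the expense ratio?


Expense ratio = expenses / premiums
= 20659 / 66672
= 0.3099


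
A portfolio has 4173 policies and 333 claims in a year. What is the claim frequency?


frequency = claims / policies
= 333 / 4173
= 0.0798


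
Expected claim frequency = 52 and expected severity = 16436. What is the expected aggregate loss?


E[S] = E[N] * E[X]
= 52 * 16436
= 854672


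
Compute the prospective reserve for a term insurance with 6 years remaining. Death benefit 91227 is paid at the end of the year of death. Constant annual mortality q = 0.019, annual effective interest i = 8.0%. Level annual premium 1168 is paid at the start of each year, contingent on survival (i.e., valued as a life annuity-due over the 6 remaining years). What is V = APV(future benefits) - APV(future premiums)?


v = 1/(1+i) = 0.925926
APV(future benefits) per unit = sum_{k=0}^{5} k_p_x * q * v^(k+1) = 0.084126
APV(future benefits) = 91227 * 0.084126 = 7674.5946
Life annuity-due factor ä_{x:6} = sum_{k=0}^{5} k_p_x * v^k = 4.781919
APV(future premiums) = 1168 * 4.781919 = 5585.2813
V = 7674.5946 - 5585.2813
= 2089.3134


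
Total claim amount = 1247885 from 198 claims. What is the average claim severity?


severity = total / number
= 1247885 / 198
= 6302.4495


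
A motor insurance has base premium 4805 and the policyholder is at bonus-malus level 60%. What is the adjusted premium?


adjusted = base * BM_level / 100
= 4805 * 60 / 100
= 4805 * 0.6
= 2883.0


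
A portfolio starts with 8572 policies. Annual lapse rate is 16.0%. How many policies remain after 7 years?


remaining = initial * (1 - lapse)^years
= 8572 * (1 - 0.16)^7
= 8572 * 0.29509
= 2529.5145


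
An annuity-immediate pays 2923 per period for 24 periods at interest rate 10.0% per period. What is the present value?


PV = PMT * (1 - (1+i)^(-n)) / i
= 2923 * (1 - (1+0.1)^(-24)) / 0.1
= 2923 * (1 - 0.101526) / 0.1
= 2923 * 8.984744
= 26262.4068


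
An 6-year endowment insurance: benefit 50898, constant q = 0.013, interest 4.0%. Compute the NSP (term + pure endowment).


Term component = 3362.8139
Pure endowment = 6_p_x * v^6 * benefit = 0.924491 * 0.790315 * 50898 = 37188.0664
NSP = 40550.8803


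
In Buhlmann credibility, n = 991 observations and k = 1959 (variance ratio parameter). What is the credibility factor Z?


Z = n / (n + k)
= 991 / (991 + 1959)
= 991 / 2950
= 0.3359


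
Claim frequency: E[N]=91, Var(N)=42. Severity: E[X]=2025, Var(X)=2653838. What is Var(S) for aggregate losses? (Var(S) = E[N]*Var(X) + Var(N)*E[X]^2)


Var(S) = E[N]*Var(X) + Var(N)*E[X]^2
= 91*2653838 + 42*2025^2
= 241499258 + 172226250
= 4.1373e+08


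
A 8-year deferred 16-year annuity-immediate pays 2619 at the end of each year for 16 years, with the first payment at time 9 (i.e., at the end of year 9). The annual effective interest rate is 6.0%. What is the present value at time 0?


PV at time 8 of the 16-year annuity-immediate:
a_n = 2619 * (1-(1+0.06)^(-16))/0.06 = 26467.3397
Discount back 8 years to time 0:
PV = 26467.3397 * (1+0.06)^(-8)
= 26467.3397 * 0.627412
= 16605.9364


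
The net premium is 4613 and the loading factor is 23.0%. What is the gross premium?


Gross = net * (1 + loading)
= 4613 * (1 + 0.23)
= 4613 * 1.23
= 5673.99


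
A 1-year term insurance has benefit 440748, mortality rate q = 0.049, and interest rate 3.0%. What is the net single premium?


NSP = benefit * q * v
v = 1/(1+i) = 0.970874
NSP = 440748 * 0.049 * 0.970874
= 20967.6233


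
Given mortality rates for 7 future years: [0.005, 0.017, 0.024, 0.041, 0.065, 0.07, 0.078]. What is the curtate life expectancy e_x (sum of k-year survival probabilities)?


e_x = sum_{k=1}^{n} k_p_x
k_p_x values:
  1_p_x = 0.995
  2_p_x = 0.978085
  3_p_x = 0.954611
  4_p_x = 0.915472
  5_p_x = 0.855966
  6_p_x = 0.796049
  7_p_x = 0.733957
e_x = 6.2291


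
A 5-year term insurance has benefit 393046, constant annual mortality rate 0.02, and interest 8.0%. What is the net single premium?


NSP = benefit * sum_{k=0}^{n-1} k_p_x * q * v^(k+1)
With constant q=0.02, v=0.925926
Sum = 0.076961
NSP = 393046 * 0.076961
= 30249.3464


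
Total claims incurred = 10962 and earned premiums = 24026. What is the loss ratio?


Loss ratio = claims / premiums
= 10962 / 24026
= 0.4563


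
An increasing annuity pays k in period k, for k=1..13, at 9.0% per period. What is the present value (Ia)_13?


(Ia)_n = sum_{k=1}^{n} k * v^k, v = 1/(1+i)
v = 0.917431
Sum computed term by term:
(Ia)_13 = 43.56


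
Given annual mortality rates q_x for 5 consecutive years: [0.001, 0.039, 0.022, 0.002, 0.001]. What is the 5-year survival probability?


p_k = 1 - q_k for each year
Survival = product of (1 - q_k)
= 0.999 * 0.961 * 0.978 * 0.998 * 0.999
= 0.9361


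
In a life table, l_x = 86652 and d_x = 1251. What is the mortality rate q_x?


q_x = d_x / l_x
= 1251 / 86652
= 0.0144


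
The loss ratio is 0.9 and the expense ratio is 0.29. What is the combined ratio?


Combined ratio = loss ratio + expense ratio
= 0.9 + 0.29
= 1.19


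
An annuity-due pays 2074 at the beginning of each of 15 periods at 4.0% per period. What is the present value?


PV_due = PMT * (1-(1+i)^(-n))/i * (1+i)
PV_immediate = 23059.5355
PV_due = 23059.5355 * 1.04
= 23981.917


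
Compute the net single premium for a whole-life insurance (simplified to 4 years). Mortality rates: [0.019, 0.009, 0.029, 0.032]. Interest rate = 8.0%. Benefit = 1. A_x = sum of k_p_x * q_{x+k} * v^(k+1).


v = 0.925926
Year 0: k_p_x=1.0, q=0.019, term=0.017593
Year 1: k_p_x=0.981, q=0.009, term=0.007569
Year 2: k_p_x=0.972171, q=0.029, term=0.02238
Year 3: k_p_x=0.943978, q=0.032, term=0.022203
A_x = 0.0697


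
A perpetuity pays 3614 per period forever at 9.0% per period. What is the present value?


PV = PMT / i
= 3614 / 0.09
= 40155.5556


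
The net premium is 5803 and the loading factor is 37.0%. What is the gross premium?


Gross = net * (1 + loading)
= 5803 * (1 + 0.37)
= 5803 * 1.37
= 7950.11


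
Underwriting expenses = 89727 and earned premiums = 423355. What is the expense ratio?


Expense ratio = expenses / premiums
= 89727 / 423355
= 0.2119


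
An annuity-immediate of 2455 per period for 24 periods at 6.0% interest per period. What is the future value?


FV = PMT * ((1+i)^n - 1) / i
= 2455 * ((1.06)^24 - 1) / 0.06
= 2455 * (4.048935 - 1) / 0.06
= 124752.2424


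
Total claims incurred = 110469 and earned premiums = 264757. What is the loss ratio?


Loss ratio = claims / premiums
= 110469 / 264757
= 0.4172


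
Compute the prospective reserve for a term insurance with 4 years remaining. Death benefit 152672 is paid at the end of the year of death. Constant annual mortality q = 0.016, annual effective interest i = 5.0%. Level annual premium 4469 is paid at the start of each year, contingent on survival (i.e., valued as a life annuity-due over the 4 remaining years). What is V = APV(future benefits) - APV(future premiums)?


v = 1/(1+i) = 0.952381
APV(future benefits) per unit = sum_{k=0}^{3} k_p_x * q * v^(k+1) = 0.055442
APV(future benefits) = 152672 * 0.055442 = 8464.5146
Life annuity-due factor ä_{x:4} = sum_{k=0}^{3} k_p_x * v^k = 3.638413
APV(future premiums) = 4469 * 3.638413 = 16260.0671
V = 8464.5146 - 16260.0671
= -7795.5525


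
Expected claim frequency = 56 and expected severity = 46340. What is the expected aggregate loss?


E[S] = E[N] * E[X]
= 56 * 46340
= 2.5950e+06


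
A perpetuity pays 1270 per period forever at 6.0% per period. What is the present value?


PV = PMT / i
= 1270 / 0.06
= 21166.6667


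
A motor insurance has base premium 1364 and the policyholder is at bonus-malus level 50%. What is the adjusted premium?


adjusted = base * BM_level / 100
= 1364 * 50 / 100
= 1364 * 0.5
= 682.0


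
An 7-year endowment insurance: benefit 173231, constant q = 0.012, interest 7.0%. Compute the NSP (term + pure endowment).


Term component = 10842.9573
Pure endowment = 7_p_x * v^7 * benefit = 0.918964 * 0.62275 * 173231 = 99137.4584
NSP = 109980.4157


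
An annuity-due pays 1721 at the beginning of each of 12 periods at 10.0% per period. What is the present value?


PV_due = PMT * (1-(1+i)^(-n))/i * (1+i)
PV_immediate = 11726.3636
PV_due = 11726.3636 * 1.1
= 12899.0


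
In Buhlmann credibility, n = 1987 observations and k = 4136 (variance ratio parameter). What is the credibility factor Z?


Z = n / (n + k)
= 1987 / (1987 + 4136)
= 1987 / 6123
= 0.3245


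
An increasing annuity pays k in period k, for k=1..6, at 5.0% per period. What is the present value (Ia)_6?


(Ia)_n = sum_{k=1}^{n} k * v^k, v = 1/(1+i)
v = 0.952381
Sum computed term by term:
(Ia)_6 = 17.0437


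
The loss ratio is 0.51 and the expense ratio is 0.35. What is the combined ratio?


Combined ratio = loss ratio + expense ratio
= 0.51 + 0.35
= 0.86


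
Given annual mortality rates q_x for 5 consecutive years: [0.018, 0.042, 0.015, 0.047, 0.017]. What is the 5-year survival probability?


p_k = 1 - q_k for each year
Survival = product of (1 - q_k)
= 0.982 * 0.958 * 0.985 * 0.953 * 0.983
= 0.8681


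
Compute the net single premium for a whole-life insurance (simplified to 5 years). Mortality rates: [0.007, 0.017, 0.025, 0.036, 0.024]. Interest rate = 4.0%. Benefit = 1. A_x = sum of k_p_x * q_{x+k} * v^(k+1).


v = 0.961538
Year 0: k_p_x=1.0, q=0.007, term=0.006731
Year 1: k_p_x=0.993, q=0.017, term=0.015607
Year 2: k_p_x=0.976119, q=0.025, term=0.021694
Year 3: k_p_x=0.951716, q=0.036, term=0.029287
Year 4: k_p_x=0.917454, q=0.024, term=0.018098
A_x = 0.0914


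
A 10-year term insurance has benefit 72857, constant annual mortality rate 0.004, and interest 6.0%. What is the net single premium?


NSP = benefit * sum_{k=0}^{n-1} k_p_x * q * v^(k+1)
With constant q=0.004, v=0.943396
Sum = 0.028971
NSP = 72857 * 0.028971
= 2110.7731


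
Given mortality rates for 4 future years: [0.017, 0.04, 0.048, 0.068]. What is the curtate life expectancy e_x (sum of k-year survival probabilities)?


e_x = sum_{k=1}^{n} k_p_x
k_p_x values:
  1_p_x = 0.983
  2_p_x = 0.94368
  3_p_x = 0.898383
  4_p_x = 0.837293
e_x = 3.6624


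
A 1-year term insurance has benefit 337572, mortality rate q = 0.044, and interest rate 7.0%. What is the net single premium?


NSP = benefit * q * v
v = 1/(1+i) = 0.934579
NSP = 337572 * 0.044 * 0.934579
= 13881.4654


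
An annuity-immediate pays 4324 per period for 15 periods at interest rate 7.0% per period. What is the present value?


PV = PMT * (1 - (1+i)^(-n)) / i
= 4324 * (1 - (1+0.07)^(-15)) / 0.07
= 4324 * (1 - 0.362446) / 0.07
= 4324 * 9.107914
= 39382.6202


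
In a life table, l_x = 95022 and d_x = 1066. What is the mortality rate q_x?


q_x = d_x / l_x
= 1066 / 95022
= 0.0112


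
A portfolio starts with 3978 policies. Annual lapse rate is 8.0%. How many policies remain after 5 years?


remaining = initial * (1 - lapse)^years
= 3978 * (1 - 0.08)^5
= 3978 * 0.659082
= 2621.8263


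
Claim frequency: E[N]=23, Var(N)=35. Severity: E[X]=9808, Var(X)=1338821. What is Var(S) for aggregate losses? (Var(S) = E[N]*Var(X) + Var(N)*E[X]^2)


Var(S) = E[N]*Var(X) + Var(N)*E[X]^2
= 23*1338821 + 35*9808^2
= 30792883 + 3366890240
= 3.3977e+09


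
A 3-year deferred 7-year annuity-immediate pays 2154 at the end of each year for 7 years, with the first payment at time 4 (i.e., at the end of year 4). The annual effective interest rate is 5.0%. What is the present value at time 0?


PV at time 3 of the 7-year annuity-immediate:
a_n = 2154 * (1-(1+0.05)^(-7))/0.05 = 12463.8483
Discount back 3 years to time 0:
PV = 12463.8483 * (1+0.05)^(-3)
= 12463.8483 * 0.863838
= 10766.7408


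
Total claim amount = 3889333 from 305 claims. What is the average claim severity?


severity = total / number
= 3889333 / 305
= 12751.9115


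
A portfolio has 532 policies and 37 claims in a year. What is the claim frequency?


frequency = claims / policies
= 37 / 532
= 0.0695


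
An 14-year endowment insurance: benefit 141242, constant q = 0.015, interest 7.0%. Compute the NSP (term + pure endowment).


Term component = 17102.1092
Pure endowment = 14_p_x * v^14 * benefit = 0.809296 * 0.387817 * 141242 = 44330.0476
NSP = 61432.1569


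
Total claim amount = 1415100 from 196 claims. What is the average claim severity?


severity = total / number
= 1415100 / 196
= 7219.898


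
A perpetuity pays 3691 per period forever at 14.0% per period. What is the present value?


PV = PMT / i
= 3691 / 0.14
= 26364.2857


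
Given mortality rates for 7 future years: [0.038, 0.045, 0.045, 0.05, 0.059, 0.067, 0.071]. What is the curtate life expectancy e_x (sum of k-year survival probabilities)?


e_x = sum_{k=1}^{n} k_p_x
k_p_x values:
  1_p_x = 0.962
  2_p_x = 0.91871
  3_p_x = 0.877368
  4_p_x = 0.8335
  5_p_x = 0.784323
  6_p_x = 0.731774
  7_p_x = 0.679818
e_x = 5.7875


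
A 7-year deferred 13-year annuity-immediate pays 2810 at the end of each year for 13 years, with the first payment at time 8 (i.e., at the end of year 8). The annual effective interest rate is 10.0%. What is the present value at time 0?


PV at time 7 of the 13-year annuity-immediate:
a_n = 2810 * (1-(1+0.1)^(-13))/0.1 = 19960.4309
Discount back 7 years to time 0:
PV = 19960.4309 * (1+0.1)^(-7)
= 19960.4309 * 0.513158
= 10242.8572


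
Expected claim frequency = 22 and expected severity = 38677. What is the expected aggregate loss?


E[S] = E[N] * E[X]
= 22 * 38677
= 850894


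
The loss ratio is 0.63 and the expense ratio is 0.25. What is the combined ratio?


Combined ratio = loss ratio + expense ratio
= 0.63 + 0.25
= 0.88


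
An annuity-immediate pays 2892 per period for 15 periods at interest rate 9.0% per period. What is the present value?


PV = PMT * (1 - (1+i)^(-n)) / i
= 2892 * (1 - (1+0.09)^(-15)) / 0.09
= 2892 * (1 - 0.274538) / 0.09
= 2892 * 8.060688
= 23311.5109


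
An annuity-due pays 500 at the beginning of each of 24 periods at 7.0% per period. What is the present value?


PV_due = PMT * (1-(1+i)^(-n))/i * (1+i)
PV_immediate = 5734.667
PV_due = 5734.667 * 1.07
= 6136.0937


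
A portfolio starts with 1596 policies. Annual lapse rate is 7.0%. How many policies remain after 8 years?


remaining = initial * (1 - lapse)^years
= 1596 * (1 - 0.07)^8
= 1596 * 0.559582
= 893.0926


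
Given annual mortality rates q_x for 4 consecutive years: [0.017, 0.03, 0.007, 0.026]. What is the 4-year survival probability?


p_k = 1 - q_k for each year
Survival = product of (1 - q_k)
= 0.983 * 0.97 * 0.993 * 0.974
= 0.9222


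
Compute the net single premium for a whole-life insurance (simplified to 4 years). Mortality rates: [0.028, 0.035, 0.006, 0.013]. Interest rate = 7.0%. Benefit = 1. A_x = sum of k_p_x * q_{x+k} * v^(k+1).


v = 0.934579
Year 0: k_p_x=1.0, q=0.028, term=0.026168
Year 1: k_p_x=0.972, q=0.035, term=0.029714
Year 2: k_p_x=0.93798, q=0.006, term=0.004594
Year 3: k_p_x=0.932352, q=0.013, term=0.009247
A_x = 0.0697


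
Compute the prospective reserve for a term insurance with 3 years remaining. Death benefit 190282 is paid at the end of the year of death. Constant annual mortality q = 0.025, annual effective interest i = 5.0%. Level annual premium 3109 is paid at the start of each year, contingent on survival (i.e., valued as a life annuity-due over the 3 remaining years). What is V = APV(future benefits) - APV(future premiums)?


v = 1/(1+i) = 0.952381
APV(future benefits) per unit = sum_{k=0}^{2} k_p_x * q * v^(k+1) = 0.066448
APV(future benefits) = 190282 * 0.066448 = 12643.8598
Life annuity-due factor ä_{x:3} = sum_{k=0}^{2} k_p_x * v^k = 2.790816
APV(future premiums) = 3109 * 2.790816 = 8676.648
V = 12643.8598 - 8676.648
= 3967.2119


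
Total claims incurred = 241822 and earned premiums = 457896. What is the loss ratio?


Loss ratio = claims / premiums
= 241822 / 457896
= 0.5281


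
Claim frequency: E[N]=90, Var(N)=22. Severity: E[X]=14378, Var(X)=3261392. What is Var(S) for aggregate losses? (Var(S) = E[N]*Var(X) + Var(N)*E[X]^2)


Var(S) = E[N]*Var(X) + Var(N)*E[X]^2
= 90*3261392 + 22*14378^2
= 293525280 + 4547991448
= 4.8415e+09


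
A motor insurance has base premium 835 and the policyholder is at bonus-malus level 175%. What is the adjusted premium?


adjusted = base * BM_level / 100
= 835 * 175 / 100
= 835 * 1.75
= 1461.25


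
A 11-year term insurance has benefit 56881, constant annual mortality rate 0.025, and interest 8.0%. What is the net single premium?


NSP = benefit * sum_{k=0}^{n-1} k_p_x * q * v^(k+1)
With constant q=0.025, v=0.925926
Sum = 0.160802
NSP = 56881 * 0.160802
= 9146.592


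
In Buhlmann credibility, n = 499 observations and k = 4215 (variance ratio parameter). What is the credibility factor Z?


Z = n / (n + k)
= 499 / (499 + 4215)
= 499 / 4714
= 0.1059


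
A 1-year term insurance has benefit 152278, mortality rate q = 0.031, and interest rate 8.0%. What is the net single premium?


NSP = benefit * q * v
v = 1/(1+i) = 0.925926
NSP = 152278 * 0.031 * 0.925926
= 4370.9426


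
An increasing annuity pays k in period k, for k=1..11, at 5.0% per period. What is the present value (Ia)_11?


(Ia)_n = sum_{k=1}^{n} k * v^k, v = 1/(1+i)
v = 0.952381
Sum computed term by term:
(Ia)_11 = 45.8053


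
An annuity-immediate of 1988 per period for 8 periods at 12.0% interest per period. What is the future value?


FV = PMT * ((1+i)^n - 1) / i
= 1988 * ((1.12)^8 - 1) / 0.12
= 1988 * (2.475963 - 1) / 0.12
= 24451.79


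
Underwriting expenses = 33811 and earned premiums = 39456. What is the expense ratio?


Expense ratio = expenses / premiums
= 33811 / 39456
= 0.8569


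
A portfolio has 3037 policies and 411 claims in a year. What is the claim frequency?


frequency = claims / policies
= 411 / 3037
= 0.1353


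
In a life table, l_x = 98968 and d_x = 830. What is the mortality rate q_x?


q_x = d_x / l_x
= 830 / 98968
= 0.0084


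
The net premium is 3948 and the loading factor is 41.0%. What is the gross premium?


Gross = net * (1 + loading)
= 3948 * (1 + 0.41)
= 3948 * 1.41
= 5566.68


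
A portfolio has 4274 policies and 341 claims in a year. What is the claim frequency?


frequency = claims / policies
= 341 / 4274
= 0.0798


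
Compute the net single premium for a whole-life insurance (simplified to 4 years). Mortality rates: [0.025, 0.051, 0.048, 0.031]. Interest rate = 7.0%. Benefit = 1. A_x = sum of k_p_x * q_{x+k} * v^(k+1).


v = 0.934579
Year 0: k_p_x=1.0, q=0.025, term=0.023364
Year 1: k_p_x=0.975, q=0.051, term=0.043432
Year 2: k_p_x=0.925275, q=0.048, term=0.036254
Year 3: k_p_x=0.880862, q=0.031, term=0.020832
A_x = 0.1239


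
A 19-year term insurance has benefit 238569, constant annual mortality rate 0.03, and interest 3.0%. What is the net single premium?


NSP = benefit * sum_{k=0}^{n-1} k_p_x * q * v^(k+1)
With constant q=0.03, v=0.970874
Sum = 0.340145
NSP = 238569 * 0.340145
= 81148.0998


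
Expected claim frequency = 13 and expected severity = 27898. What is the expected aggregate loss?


E[S] = E[N] * E[X]
= 13 * 27898
= 362674


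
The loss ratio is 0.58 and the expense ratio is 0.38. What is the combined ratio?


Combined ratio = loss ratio + expense ratio
= 0.58 + 0.38
= 0.96


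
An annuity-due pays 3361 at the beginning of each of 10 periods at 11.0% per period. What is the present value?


PV_due = PMT * (1-(1+i)^(-n))/i * (1+i)
PV_immediate = 19793.7088
PV_due = 19793.7088 * 1.11
= 21971.0168


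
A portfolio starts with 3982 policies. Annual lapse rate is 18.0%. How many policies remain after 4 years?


remaining = initial * (1 - lapse)^years
= 3982 * (1 - 0.18)^4
= 3982 * 0.452122
= 1800.3488


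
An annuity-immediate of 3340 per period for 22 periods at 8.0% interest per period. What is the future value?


FV = PMT * ((1+i)^n - 1) / i
= 3340 * ((1.08)^22 - 1) / 0.08
= 3340 * (5.43654 - 1) / 0.08
= 185225.5622


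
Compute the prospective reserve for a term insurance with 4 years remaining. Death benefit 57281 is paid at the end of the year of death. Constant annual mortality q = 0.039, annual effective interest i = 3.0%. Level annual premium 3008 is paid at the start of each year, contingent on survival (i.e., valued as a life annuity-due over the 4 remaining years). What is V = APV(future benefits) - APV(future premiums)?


v = 1/(1+i) = 0.970874
APV(future benefits) per unit = sum_{k=0}^{3} k_p_x * q * v^(k+1) = 0.136905
APV(future benefits) = 57281 * 0.136905 = 7842.0819
Life annuity-due factor ä_{x:4} = sum_{k=0}^{3} k_p_x * v^k = 3.615708
APV(future premiums) = 3008 * 3.615708 = 10876.0509
V = 7842.0819 - 10876.0509
= -3033.969


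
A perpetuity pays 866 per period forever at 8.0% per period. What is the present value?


PV = PMT / i
= 866 / 0.08
= 10825.0


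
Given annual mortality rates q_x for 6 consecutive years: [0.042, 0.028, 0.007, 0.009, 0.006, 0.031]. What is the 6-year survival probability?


p_k = 1 - q_k for each year
Survival = product of (1 - q_k)
= 0.958 * 0.972 * 0.993 * 0.991 * 0.994 * 0.969
= 0.8826


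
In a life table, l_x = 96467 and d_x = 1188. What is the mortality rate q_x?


q_x = d_x / l_x
= 1188 / 96467
= 0.0123


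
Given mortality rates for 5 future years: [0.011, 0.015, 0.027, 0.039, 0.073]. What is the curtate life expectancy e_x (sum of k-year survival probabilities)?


e_x = sum_{k=1}^{n} k_p_x
k_p_x values:
  1_p_x = 0.989
  2_p_x = 0.974165
  3_p_x = 0.947863
  4_p_x = 0.910896
  5_p_x = 0.844401
e_x = 4.6663


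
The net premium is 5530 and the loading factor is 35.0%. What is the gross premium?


Gross = net * (1 + loading)
= 5530 * (1 + 0.35)
= 5530 * 1.35
= 7465.5


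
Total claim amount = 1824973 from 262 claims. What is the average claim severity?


severity = total / number
= 1824973 / 262
= 6965.5458


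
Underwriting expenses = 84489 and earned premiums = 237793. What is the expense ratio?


Expense ratio = expenses / premiums
= 84489 / 237793
= 0.3553


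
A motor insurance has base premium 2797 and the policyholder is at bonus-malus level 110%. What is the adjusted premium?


adjusted = base * BM_level / 100
= 2797 * 110 / 100
= 2797 * 1.1
= 3076.7


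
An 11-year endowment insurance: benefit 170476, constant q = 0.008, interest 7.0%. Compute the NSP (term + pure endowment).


Term component = 9880.3089
Pure endowment = 11_p_x * v^11 * benefit = 0.915437 * 0.475093 * 170476 = 74142.9883
NSP = 84023.2972


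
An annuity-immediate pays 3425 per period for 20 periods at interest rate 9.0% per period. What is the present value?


PV = PMT * (1 - (1+i)^(-n)) / i
= 3425 * (1 - (1+0.09)^(-20)) / 0.09
= 3425 * (1 - 0.178431) / 0.09
= 3425 * 9.128546
= 31265.2689


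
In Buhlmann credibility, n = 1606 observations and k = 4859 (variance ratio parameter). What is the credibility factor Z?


Z = n / (n + k)
= 1606 / (1606 + 4859)
= 1606 / 6465
= 0.2484


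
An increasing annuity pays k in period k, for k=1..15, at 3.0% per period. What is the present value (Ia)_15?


(Ia)_n = sum_{k=1}^{n} k * v^k, v = 1/(1+i)
v = 0.970874
Sum computed term by term:
(Ia)_15 = 88.9381


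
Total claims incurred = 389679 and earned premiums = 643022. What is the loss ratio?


Loss ratio = claims / premiums
= 389679 / 643022
= 0.606


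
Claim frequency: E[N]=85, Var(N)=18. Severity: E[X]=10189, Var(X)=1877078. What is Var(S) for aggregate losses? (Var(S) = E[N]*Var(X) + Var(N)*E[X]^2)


Var(S) = E[N]*Var(X) + Var(N)*E[X]^2
= 85*1877078 + 18*10189^2
= 159551630 + 1868682978
= 2.0282e+09


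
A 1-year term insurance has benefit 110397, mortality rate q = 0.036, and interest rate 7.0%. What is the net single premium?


NSP = benefit * q * v
v = 1/(1+i) = 0.934579
NSP = 110397 * 0.036 * 0.934579
= 3714.2916


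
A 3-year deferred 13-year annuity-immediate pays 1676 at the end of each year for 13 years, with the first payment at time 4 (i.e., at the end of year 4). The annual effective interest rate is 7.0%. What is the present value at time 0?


PV at time 3 of the 13-year annuity-immediate:
a_n = 1676 * (1-(1+0.07)^(-13))/0.07 = 14007.4226
Discount back 3 years to time 0:
PV = 14007.4226 * (1+0.07)^(-3)
= 14007.4226 * 0.816298
= 11434.2294


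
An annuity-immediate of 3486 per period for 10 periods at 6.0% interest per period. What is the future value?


FV = PMT * ((1+i)^n - 1) / i
= 3486 * ((1.06)^10 - 1) / 0.06
= 3486 * (1.790848 - 1) / 0.06
= 45948.2512


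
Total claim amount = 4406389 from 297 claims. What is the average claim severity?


severity = total / number
= 4406389 / 297
= 14836.3266


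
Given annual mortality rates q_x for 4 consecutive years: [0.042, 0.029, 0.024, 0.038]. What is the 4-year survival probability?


p_k = 1 - q_k for each year
Survival = product of (1 - q_k)
= 0.958 * 0.971 * 0.976 * 0.962
= 0.8734


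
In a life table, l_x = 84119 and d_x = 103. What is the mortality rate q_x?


q_x = d_x / l_x
= 103 / 84119
= 0.0012


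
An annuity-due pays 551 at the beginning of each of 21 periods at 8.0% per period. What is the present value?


PV_due = PMT * (1-(1+i)^(-n))/i * (1+i)
PV_immediate = 5519.2585
PV_due = 5519.2585 * 1.08
= 5960.7992


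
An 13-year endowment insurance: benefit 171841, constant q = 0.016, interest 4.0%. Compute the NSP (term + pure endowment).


Term component = 25188.4174
Pure endowment = 13_p_x * v^13 * benefit = 0.810842 * 0.600574 * 171841 = 83681.5392
NSP = 108869.9566


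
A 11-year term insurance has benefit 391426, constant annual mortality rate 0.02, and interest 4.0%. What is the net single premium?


NSP = benefit * sum_{k=0}^{n-1} k_p_x * q * v^(k+1)
With constant q=0.02, v=0.961538
Sum = 0.159953
NSP = 391426 * 0.159953
= 62609.9174


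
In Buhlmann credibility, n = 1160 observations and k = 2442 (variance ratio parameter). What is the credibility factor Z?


Z = n / (n + k)
= 1160 / (1160 + 2442)
= 1160 / 3602
= 0.322
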